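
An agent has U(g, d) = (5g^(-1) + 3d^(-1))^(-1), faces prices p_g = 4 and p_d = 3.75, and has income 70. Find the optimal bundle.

For CES with ρ = -1, MRS = (5/3)·(d/g)^2.
Tangency: set MRS = p_g/p_d = 4/3.75 = 16/15.
So (d/g)^2 = 16/25; taking the square root, d/g = 0.8, i.e. d = 0.8·g.
Substitute into the budget 4·g + 3.75·d = 70: 7·g = 70, so g* = 10 and d* = 0.8·10 = 8.

g* = 10, d* = 8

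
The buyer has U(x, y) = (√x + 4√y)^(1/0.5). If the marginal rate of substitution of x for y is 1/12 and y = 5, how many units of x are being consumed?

x = 45

For CES with ρ = 0.5, MRS = (1/4)·√(y/x).
Setting (1/4)·√(5/x) = 1/12 gives √(5/x) = 1/3, so 5/x = 1/9 and x = 45.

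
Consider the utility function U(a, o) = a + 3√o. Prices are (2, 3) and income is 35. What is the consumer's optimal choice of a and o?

MU_a = 1, MU_o = 3/(2√o).
MRS = 1 ÷ (3/(2√o)).
Tangency: set MRS = p_a/p_o = 2/3.
MRS depends only on o: (2/3)·√o = 2/3 ⇒ √o = (2/3)/(2/3) = 1 ⇒ o* = 1.
From the budget, 2·a = 35 − 3·1 = 32, so a* = 16.

a* = 16, o* = 1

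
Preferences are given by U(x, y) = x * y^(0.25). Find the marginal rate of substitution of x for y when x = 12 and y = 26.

MU_x = y^(0.25) and MU_y = 0.25·x·y^(-0.75).
MRS = MU_x/MU_y = (4)·y/x.
At (12, 26): MRS = 26/3.
So at (12, 26) the consumer would give up 26/3 units of y for one more unit of x.

MRS = 26/3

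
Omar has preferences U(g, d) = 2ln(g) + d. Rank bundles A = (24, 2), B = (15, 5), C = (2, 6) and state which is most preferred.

Evaluate utility at each bundle:
U(A) = 8.356.
U(B) = 10.416.
U(C) = 7.386.
Highest utility is B, so B ≻ A ≻ C.

Bundle B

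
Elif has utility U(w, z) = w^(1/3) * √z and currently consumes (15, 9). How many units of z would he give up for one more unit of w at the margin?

MU_w = 1/3·w^(-2/3)·√z and MU_z = 0.5·w^(1/3)·z^(-0.5).
MRS = MU_w/MU_z = (2/3)·z/w.
At (15, 9): MRS = 0.4.
So at (15, 9) the consumer would give up 0.4 units of z for one more unit of w.

MRS = 0.4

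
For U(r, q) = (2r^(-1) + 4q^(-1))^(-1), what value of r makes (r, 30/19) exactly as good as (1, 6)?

r = 15

U depends on (r, q) only through S = 2r^(-1) + 4q^(-1), so equal utility means equal S. At (1, 6): S = 8/3.
With q = 30/19: 4·(30/19)^(-1) = 38/15, so 2r^(-1) = 8/3 − 38/15 = 2/15, i.e. r^(-1) = 1/15.
Hence r = 1/(1/15) = 15.
Check: U(15, 30/19) = 0.375.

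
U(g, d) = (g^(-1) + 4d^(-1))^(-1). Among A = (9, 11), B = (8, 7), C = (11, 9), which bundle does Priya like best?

Bundle A

Evaluate utility at each bundle:
U(A) = 2.106.
U(B) = 1.436.
U(C) = 1.868.
Highest utility is A, so A ≻ C ≻ B.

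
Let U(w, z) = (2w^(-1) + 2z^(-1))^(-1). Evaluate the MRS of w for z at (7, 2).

MRS = 4/49

For CES with ρ = -1, MRS = (z/w)^2.
At (7, 2): MRS = 4/49.
So at (7, 2) the consumer would give up 4/49 units of z for one more unit of w.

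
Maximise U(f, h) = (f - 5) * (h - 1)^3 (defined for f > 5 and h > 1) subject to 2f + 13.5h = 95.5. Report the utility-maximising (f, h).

MU_f = (h−1)^3, MU_h = 3·(f−5)·(h−1)^2.
MRS = (1/3)·(h−1)/(f−5).
Tangency: set MRS = p_f/p_h = 2/13.5 = 4/27.
So (1/3)·(h − 1)/(f − 5) = 4/27, i.e. (h − 1) = (4/9)·(f − 5).
Rewrite the budget in excess-of-subsistence terms: 2·(f − 5) + 13.5·(h − 1) = 95.5 − 2·5 − 13.5·1 = 72.
Substituting, 8·(f − 5) = 72, so f − 5 = 9 and f* = 14.
Then h − 1 = (4/9)·9 = 4, so h* = 5.

f* = 14, h* = 5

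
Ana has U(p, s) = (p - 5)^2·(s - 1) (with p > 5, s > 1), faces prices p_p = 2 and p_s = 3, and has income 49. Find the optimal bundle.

MU_p = 2·(p−5)·(s−1), MU_s = (p−5)^2.
MRS = (2/1)·(s−1)/(p−5).
Tangency: set MRS = p_p/p_s = 2/3.
So (2/1)·(s − 1)/(p − 5) = 2/3, i.e. (s − 1) = (1/3)·(p − 5).
Rewrite the budget in excess-of-subsistence terms: 2·(p − 5) + 3·(s − 1) = 49 − 2·5 − 3·1 = 36.
Substituting, 3·(p − 5) = 36, so p − 5 = 12 and p* = 17.
Then s − 1 = (1/3)·12 = 4, so s* = 5.

p* = 17, s* = 5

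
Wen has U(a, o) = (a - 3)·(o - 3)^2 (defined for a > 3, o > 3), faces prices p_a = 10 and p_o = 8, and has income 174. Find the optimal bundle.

MU_a = (o−3)^2, MU_o = 2·(a−3)·(o−3).
MRS = (1/2)·(o−3)/(a−3).
Tangency: set MRS = p_a/p_o = 10/8 = 1.25.
So (1/2)·(o − 3)/(a − 3) = 1.25, i.e. (o − 3) = 2.5·(a − 3).
Rewrite the budget in excess-of-subsistence terms: 10·(a − 3) + 8·(o − 3) = 174 − 10·3 − 8·3 = 120.
Substituting, 30·(a − 3) = 120, so a − 3 = 4 and a* = 7.
Then o − 3 = 2.5·4 = 10, so o* = 13.

a* = 7, o* = 13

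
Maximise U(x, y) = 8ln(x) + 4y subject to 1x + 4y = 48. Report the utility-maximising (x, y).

MU_x = 8/x, MU_y = 4.
MRS = 8/x ÷ 4.
Tangency: set MRS = p_x/p_y = 1/4 = 0.25.
MRS depends only on x: 2/x = 0.25 ⇒ x* = 2/0.25 = 8.
From the budget, 4·y = 48 − 1·8 = 40, so y* = 10.

x* = 8, y* = 10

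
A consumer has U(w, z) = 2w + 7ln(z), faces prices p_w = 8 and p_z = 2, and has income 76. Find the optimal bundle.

MU_w = 2, MU_z = 7/z.
MRS = 2 ÷ (7/z).
Tangency: set MRS = p_w/p_z = 8/2 = 4.
MRS depends only on z: (2/7)·z = 4 ⇒ z* = 4/(2/7) = 14.
From the budget, 8·w = 76 − 2·14 = 48, so w* = 6.

w* = 6, z* = 14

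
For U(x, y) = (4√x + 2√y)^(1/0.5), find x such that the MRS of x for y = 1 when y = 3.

x = 12

For CES with ρ = 0.5, MRS = (4/2)·√(y/x).
Setting (4/2)·√(3/x) = 1 gives √(3/x) = 0.5, so 3/x = 0.25 and x = 12.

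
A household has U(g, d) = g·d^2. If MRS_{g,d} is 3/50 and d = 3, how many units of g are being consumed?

MU_g = d^2 and MU_d = 2·g·d.
MRS = MU_g/MU_d = (1/2)·d/g.
Substitute d = 3: MRS = 1.5/g. Setting 1.5/g = 3/50 gives g = 1.5/(3/50) = 25.

g = 25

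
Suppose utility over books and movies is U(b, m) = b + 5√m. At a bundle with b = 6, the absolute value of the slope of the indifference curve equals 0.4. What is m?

MU_b = 1, MU_m = 5/(2√m).
MRS = 1 ÷ (5/(2√m)).
MRS depends only on m: 0.4·√m = 0.4 ⇒ √m = 0.4/0.4 = 1 ⇒ m = 1.

m = 1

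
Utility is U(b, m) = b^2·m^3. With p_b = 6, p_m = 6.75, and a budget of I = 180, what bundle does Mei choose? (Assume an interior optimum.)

b* = 12, m* = 16

MU_b = 2·b·m^3 and MU_m = 3·b^2·m^2.
MRS = MU_b/MU_m = (2/3)·m/b.
Tangency: set MRS = p_b/p_m = 6/6.75 = 8/9.
So (2/3)·m/b = 8/9, i.e. m = (4/3)·b.
Substitute into the budget 6·b + 6.75·m = 180: 15·b = 180, so b* = 12.
Then m* = (4/3)·12 = 16.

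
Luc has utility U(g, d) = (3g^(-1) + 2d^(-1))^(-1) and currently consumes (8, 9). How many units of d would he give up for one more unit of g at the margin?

MRS = 243/128

For CES with ρ = -1, MRS = (3/2)·(d/g)^2.
At (8, 9): MRS = 243/128.
That is, one extra unit of g is worth 243/128 units of d at the margin.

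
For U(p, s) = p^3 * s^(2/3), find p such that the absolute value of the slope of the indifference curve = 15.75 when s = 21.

MU_p = 3·p^2·s^(2/3) and MU_s = 2/3·p^3·s^(-1/3).
MRS = MU_p/MU_s = (4.5)·s/p.
Substitute s = 21: MRS = 94.5/p. Setting 94.5/p = 15.75 gives p = 94.5/15.75 = 6.

p = 6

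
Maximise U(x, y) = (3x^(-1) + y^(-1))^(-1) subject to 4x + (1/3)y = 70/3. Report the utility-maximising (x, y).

For CES with ρ = -1, MRS = (3/1)·(y/x)^2.
Tangency: set MRS = p_x/p_y = 4/(1/3) = 12.
So (y/x)^2 = 4; taking the square root, y/x = 2, i.e. y = 2·x.
Substitute into the budget 4·x + (1/3)·y = 70/3: (14/3)·x = 70/3, so x* = 5 and y* = 2·5 = 10.

x* = 5, y* = 10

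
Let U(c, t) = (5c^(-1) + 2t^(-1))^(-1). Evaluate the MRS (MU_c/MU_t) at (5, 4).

For CES with ρ = -1, MRS = (5/2)·(t/c)^2.
At (5, 4): MRS = 1.6.
That is, one extra unit of c is worth 1.6 units of t at the margin.

MRS = 1.6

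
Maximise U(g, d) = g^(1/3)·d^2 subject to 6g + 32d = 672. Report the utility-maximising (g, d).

MU_g = 1/3·g^(-2/3)·d^2 and MU_d = 2·g^(1/3)·d.
MRS = MU_g/MU_d = (1/6)·d/g.
Tangency: set MRS = p_g/p_d = 6/32 = 3/16.
So (1/6)·d/g = 3/16, i.e. d = 1.125·g.
Substitute into the budget 6·g + 32·d = 672: 42·g = 672, so g* = 16.
Then d* = 1.125·16 = 18.

g* = 16, d* = 18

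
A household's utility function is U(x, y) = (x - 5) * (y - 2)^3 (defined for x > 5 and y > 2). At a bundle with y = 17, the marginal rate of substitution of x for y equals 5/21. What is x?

MU_x = (y−2)^3, MU_y = 3·(x−5)·(y−2)^2.
MRS = (1/3)·(y−2)/(x−5).
Substitute y = 17: MRS = 5/(x − 5). Setting this equal to 5/21 gives x − 5 = 5/(5/21) = 21, so x = 26.

x = 26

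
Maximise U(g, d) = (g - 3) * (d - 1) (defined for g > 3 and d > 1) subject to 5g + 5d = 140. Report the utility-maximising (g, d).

g* = 15, d* = 13

MU_g = (d−1), MU_d = (g−3).
MRS = (d−1)/(g−3).
Tangency: set MRS = p_g/p_d = 5/5 = 1.
So (d − 1)/(g − 3) = 1, i.e. (d − 1) = (g − 3).
Rewrite the budget in excess-of-subsistence terms: 5·(g − 3) + 5·(d − 1) = 140 − 5·3 − 5·1 = 120.
Substituting, 10·(g − 3) = 120, so g − 3 = 12 and g* = 15.
Then d − 1 = 12, so d* = 13.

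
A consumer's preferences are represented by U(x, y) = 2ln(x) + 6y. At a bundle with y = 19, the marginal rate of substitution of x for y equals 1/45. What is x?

x = 15

MU_x = 2/x, MU_y = 6.
MRS = 2/x ÷ 6.
MRS depends only on x: (1/3)/x = 1/45 ⇒ x = (1/3)/(1/45) = 15.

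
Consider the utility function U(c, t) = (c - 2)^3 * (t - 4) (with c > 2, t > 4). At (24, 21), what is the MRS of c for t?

MRS = 51/22

MU_c = 3·(c−2)^2·(t−4), MU_t = (c−2)^3.
MRS = (3/1)·(t−4)/(c−2).
At (24, 21): MRS = 51/22.
So at (24, 21) the consumer would give up 51/22 units of t for one more unit of c.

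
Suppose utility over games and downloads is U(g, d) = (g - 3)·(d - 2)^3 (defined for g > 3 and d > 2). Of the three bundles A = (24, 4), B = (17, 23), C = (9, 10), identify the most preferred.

Evaluate utility at each bundle:
U(A) = 168.
U(B) = 129654.
U(C) = 3072.
Highest utility is B, so B ≻ C ≻ A.

Bundle B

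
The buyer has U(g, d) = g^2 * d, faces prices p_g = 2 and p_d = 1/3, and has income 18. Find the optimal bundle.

MU_g = 2·g·d and MU_d = g^2.
MRS = MU_g/MU_d = (2/1)·d/g.
Tangency: set MRS = p_g/p_d = 2/(1/3) = 6.
So (2/1)·d/g = 6, i.e. d = 3·g.
Substitute into the budget 2·g + (1/3)·d = 18: 3·g = 18, so g* = 6.
Then d* = 3·6 = 18.

g* = 6, d* = 18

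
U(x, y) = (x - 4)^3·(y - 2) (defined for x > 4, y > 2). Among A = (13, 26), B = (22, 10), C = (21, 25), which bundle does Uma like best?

Bundle C

Evaluate utility at each bundle:
U(A) = 17496.
U(B) = 46656.
U(C) = 112999.
Highest utility is C, so C ≻ B ≻ A.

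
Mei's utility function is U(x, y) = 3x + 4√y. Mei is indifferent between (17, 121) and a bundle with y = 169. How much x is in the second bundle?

U(17, 121) = 95.
Set U(x, 169) = 95 and solve.
With y = 169: √169 = 13, so 3x = 95 − 4·13 = 43 and x = 43/3.
Check: U(43/3, 169) = 95.

x = 43/3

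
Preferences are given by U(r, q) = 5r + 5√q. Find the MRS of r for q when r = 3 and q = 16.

MRS = 8

MU_r = 5, MU_q = 5/(2√q).
MRS = 5 ÷ (5/(2√q)).
At (3, 16): MRS = 8.
So at (3, 16) the consumer would give up 8 units of q for one more unit of r.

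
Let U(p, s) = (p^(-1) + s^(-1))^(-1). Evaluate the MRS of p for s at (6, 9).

MRS = 2.25

For CES with ρ = -1, MRS = (s/p)^2.
At (6, 9): MRS = 2.25.
So at (6, 9) the consumer would give up 2.25 units of s for one more unit of p.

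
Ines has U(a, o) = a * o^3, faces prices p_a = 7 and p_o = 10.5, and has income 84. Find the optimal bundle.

a* = 3, o* = 6

MU_a = o^3 and MU_o = 3·a·o^2.
MRS = MU_a/MU_o = (1/3)·o/a.
Tangency: set MRS = p_a/p_o = 7/10.5 = 2/3.
So (1/3)·o/a = 2/3, i.e. o = 2·a.
Substitute into the budget 7·a + 10.5·o = 84: 28·a = 84, so a* = 3.
Then o* = 2·3 = 6.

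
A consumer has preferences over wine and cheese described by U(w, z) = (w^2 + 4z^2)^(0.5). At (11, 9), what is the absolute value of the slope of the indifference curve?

For CES with ρ = 2, MRS = (1/4)·(z/w)^(-1).
At (11, 9): MRS = 11/36.
So at (11, 9) the consumer would give up 11/36 units of z for one more unit of w.

MRS = 11/36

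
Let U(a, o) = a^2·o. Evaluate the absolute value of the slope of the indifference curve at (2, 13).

MU_a = 2·a·o and MU_o = a^2.
MRS = MU_a/MU_o = (2/1)·o/a.
At (2, 13): MRS = 13.
So at (2, 13) the consumer would give up 13 units of o for one more unit of a.

MRS = 13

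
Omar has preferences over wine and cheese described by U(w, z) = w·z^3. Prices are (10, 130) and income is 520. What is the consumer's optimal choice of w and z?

w* = 13, z* = 3

MU_w = z^3 and MU_z = 3·w·z^2.
MRS = MU_w/MU_z = (1/3)·z/w.
Tangency: set MRS = p_w/p_z = 10/130 = 1/13.
So (1/3)·z/w = 1/13, i.e. z = (3/13)·w.
Substitute into the budget 10·w + 130·z = 520: 40·w = 520, so w* = 13.
Then z* = (3/13)·13 = 3.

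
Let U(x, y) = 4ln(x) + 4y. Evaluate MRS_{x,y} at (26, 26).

MRS = 1/26

MU_x = 4/x, MU_y = 4.
MRS = 4/x ÷ 4.
At (26, 26): MRS = 1/26.
So at (26, 26) the consumer would give up 1/26 units of y for one more unit of x.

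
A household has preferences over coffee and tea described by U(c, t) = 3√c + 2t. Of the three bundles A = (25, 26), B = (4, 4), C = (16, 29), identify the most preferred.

Bundle C

Evaluate utility at each bundle:
U(A) = 67.000.
U(B) = 14.000.
U(C) = 70.000.
Highest utility is C, so C ≻ A ≻ B.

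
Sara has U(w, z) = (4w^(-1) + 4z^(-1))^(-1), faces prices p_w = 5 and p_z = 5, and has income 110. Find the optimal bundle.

w* = 11, z* = 11

For CES with ρ = -1, MRS = (z/w)^2.
Tangency: set MRS = p_w/p_z = 5/5 = 1.
So (z/w)^2 = 1; taking the square root, z/w = 1, i.e. z = w.
Substitute into the budget 5·w + 5·z = 110: 10·w = 110, so w* = 11 and z* = 11.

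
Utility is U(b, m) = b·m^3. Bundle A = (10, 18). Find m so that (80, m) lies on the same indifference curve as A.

m = 9

U(10, 18) = 58320.
Set U(80, m) = 58320 and solve.
With b = 80: m^3 = 58320/80 = 729; taking the cube root, m = 9.
Check: U(80, 9) = 58320.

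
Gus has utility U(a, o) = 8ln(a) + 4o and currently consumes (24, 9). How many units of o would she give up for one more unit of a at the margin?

MU_a = 8/a, MU_o = 4.
MRS = 8/a ÷ 4.
At (24, 9): MRS = 1/12.
The indifference curve has slope −1/12 at this bundle.

MRS = 1/12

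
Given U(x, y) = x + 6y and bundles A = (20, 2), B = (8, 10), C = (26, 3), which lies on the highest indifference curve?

Bundle B

Evaluate utility at each bundle:
U(A) = 32.
U(B) = 68.
U(C) = 44.
Highest utility is B, so B ≻ C ≻ A.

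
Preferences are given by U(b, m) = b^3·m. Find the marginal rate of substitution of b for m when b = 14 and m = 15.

MRS = 45/14

MU_b = 3·b^2·m and MU_m = b^3.
MRS = MU_b/MU_m = (3/1)·m/b.
At (14, 15): MRS = 45/14.
That is, one extra unit of b is worth 45/14 units of m at the margin.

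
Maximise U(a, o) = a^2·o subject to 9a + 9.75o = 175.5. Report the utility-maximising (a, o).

MU_a = 2·a·o and MU_o = a^2.
MRS = MU_a/MU_o = (2/1)·o/a.
Tangency: set MRS = p_a/p_o = 9/9.75 = 12/13.
So (2/1)·o/a = 12/13, i.e. o = (6/13)·a.
Substitute into the budget 9·a + 9.75·o = 175.5: 13.5·a = 175.5, so a* = 13.
Then o* = (6/13)·13 = 6.

a* = 13, o* = 6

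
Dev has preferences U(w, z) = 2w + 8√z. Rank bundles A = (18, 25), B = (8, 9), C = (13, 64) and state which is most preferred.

Bundle C

Evaluate utility at each bundle:
U(A) = 76.000.
U(B) = 40.000.
U(C) = 90.000.
Highest utility is C, so C ≻ A ≻ B.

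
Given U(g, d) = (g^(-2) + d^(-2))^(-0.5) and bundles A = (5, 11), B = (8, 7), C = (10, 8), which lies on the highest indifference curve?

Bundle C

Evaluate utility at each bundle:
U(A) = 4.552.
U(B) = 5.268.
U(C) = 6.247.
Highest utility is C, so C ≻ B ≻ A.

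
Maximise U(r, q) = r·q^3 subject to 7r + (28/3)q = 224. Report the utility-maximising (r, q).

r* = 8, q* = 18

MU_r = q^3 and MU_q = 3·r·q^2.
MRS = MU_r/MU_q = (1/3)·q/r.
Tangency: set MRS = p_r/p_q = 7/(28/3) = 0.75.
So (1/3)·q/r = 0.75, i.e. q = 2.25·r.
Substitute into the budget 7·r + (28/3)·q = 224: 28·r = 224, so r* = 8.
Then q* = 2.25·8 = 18.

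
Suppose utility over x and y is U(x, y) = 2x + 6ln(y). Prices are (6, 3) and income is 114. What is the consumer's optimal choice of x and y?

x* = 16, y* = 6

MU_x = 2, MU_y = 6/y.
MRS = 2 ÷ (6/y).
Tangency: set MRS = p_x/p_y = 6/3 = 2.
MRS depends only on y: (1/3)·y = 2 ⇒ y* = 2/(1/3) = 6.
From the budget, 6·x = 114 − 3·6 = 96, so x* = 16.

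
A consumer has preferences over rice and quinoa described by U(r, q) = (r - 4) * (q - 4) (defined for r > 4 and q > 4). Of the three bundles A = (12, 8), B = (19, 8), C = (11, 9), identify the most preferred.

Bundle B

Evaluate utility at each bundle:
U(A) = 32.
U(B) = 60.
U(C) = 35.
Highest utility is B, so B ≻ C ≻ A.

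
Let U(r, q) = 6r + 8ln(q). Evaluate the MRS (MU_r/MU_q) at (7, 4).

MU_r = 6, MU_q = 8/q.
MRS = 6 ÷ (8/q).
At (7, 4): MRS = 3.
The indifference curve has slope −3 at this bundle.

MRS = 3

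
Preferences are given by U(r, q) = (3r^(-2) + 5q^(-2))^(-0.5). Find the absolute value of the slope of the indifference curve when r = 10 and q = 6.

For CES with ρ = -2, MRS = (3/5)·(q/r)^3.
At (10, 6): MRS = 81/625.
The indifference curve has slope −81/625 at this bundle.

MRS = 81/625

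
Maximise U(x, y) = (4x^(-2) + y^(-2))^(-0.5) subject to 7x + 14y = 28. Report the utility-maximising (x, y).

x* = 2, y* = 1

For CES with ρ = -2, MRS = (4/1)·(y/x)^3.
Tangency: set MRS = p_x/p_y = 7/14 = 0.5.
So (y/x)^3 = 0.125; taking the cube root, y/x = 0.5, i.e. y = 0.5·x.
Substitute into the budget 7·x + 14·y = 28: 14·x = 28, so x* = 2 and y* = 0.5·2 = 1.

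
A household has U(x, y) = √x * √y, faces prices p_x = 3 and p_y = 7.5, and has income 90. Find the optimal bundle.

MU_x = 0.5·x^(-0.5)·√y and MU_y = 0.5·√x·y^(-0.5).
MRS = MU_x/MU_y = y/x.
Tangency: set MRS = p_x/p_y = 3/7.5 = 0.4.
So y/x = 0.4, i.e. y = 0.4·x.
Substitute into the budget 3·x + 7.5·y = 90: 6·x = 90, so x* = 15.
Then y* = 0.4·15 = 6.

x* = 15, y* = 6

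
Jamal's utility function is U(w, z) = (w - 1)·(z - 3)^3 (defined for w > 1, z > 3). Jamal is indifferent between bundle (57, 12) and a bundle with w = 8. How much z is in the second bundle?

z = 21

U(57, 12) = 40824.
Set U(8, z) = 40824 and solve.
With w = 8: (8 − 1) = 7, so (z − 3)^3 = 40824/7 = 5832.
Taking the cube root (with z > 3): z − 3 = 18, so z = 21.
Check: U(8, 21) = 40824.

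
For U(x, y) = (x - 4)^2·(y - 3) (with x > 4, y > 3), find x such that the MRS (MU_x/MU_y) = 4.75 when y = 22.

x = 12

MU_x = 2·(x−4)·(y−3), MU_y = (x−4)^2.
MRS = (2/1)·(y−3)/(x−4).
Substitute y = 22: MRS = 38/(x − 4). Setting this equal to 4.75 gives x − 4 = 38/4.75 = 8, so x = 12.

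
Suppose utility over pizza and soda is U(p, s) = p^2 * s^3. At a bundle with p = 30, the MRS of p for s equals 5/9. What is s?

MU_p = 2·p·s^3 and MU_s = 3·p^2·s^2.
MRS = MU_p/MU_s = (2/3)·s/p.
Substitute p = 30: MRS = s/45. Setting s/45 = 5/9 gives s = (5/9)·45 = 25.

s = 25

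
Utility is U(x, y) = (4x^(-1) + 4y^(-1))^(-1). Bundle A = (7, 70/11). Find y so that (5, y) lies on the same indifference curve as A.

U depends on (x, y) only through S = 4x^(-1) + 4y^(-1), so equal utility means equal S. At (7, 70/11): S = 1.2.
With x = 5: 4·5^(-1) = 0.8, so 4y^(-1) = 1.2 − 0.8 = 0.4, i.e. y^(-1) = 0.1.
Hence y = 1/0.1 = 10.
Check: U(5, 10) = 0.8333.

y = 10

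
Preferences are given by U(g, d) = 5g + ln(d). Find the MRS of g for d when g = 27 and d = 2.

MRS = 10

MU_g = 5, MU_d = 1/d.
MRS = 5 ÷ (1/d).
At (27, 2): MRS = 10.
So at (27, 2) the consumer would give up 10 units of d for one more unit of g.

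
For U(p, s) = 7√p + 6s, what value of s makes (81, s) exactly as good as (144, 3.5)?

U(144, 3.5) = 105.
Set U(81, s) = 105 and solve.
With p = 81: √81 = 9, so 6s = 105 − 7·9 = 42 and s = 7.
Check: U(81, 7) = 105.

s = 7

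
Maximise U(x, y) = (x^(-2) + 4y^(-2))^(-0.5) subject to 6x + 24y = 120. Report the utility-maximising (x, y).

x* = 4, y* = 4

For CES with ρ = -2, MRS = (1/4)·(y/x)^3.
Tangency: set MRS = p_x/p_y = 6/24 = 0.25.
So (y/x)^3 = 1; taking the cube root, y/x = 1, i.e. y = x.
Substitute into the budget 6·x + 24·y = 120: 30·x = 120, so x* = 4 and y* = 4.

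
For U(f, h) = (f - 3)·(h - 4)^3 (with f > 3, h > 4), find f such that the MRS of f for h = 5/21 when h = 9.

f = 10

MU_f = (h−4)^3, MU_h = 3·(f−3)·(h−4)^2.
MRS = (1/3)·(h−4)/(f−3).
Substitute h = 9: MRS = (5/3)/(f − 3). Setting this equal to 5/21 gives f − 3 = (5/3)/(5/21) = 7, so f = 10.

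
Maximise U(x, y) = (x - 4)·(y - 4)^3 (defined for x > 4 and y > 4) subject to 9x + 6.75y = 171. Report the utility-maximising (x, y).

x* = 7, y* = 16

MU_x = (y−4)^3, MU_y = 3·(x−4)·(y−4)^2.
MRS = (1/3)·(y−4)/(x−4).
Tangency: set MRS = p_x/p_y = 9/6.75 = 4/3.
So (1/3)·(y − 4)/(x − 4) = 4/3, i.e. (y − 4) = 4·(x − 4).
Rewrite the budget in excess-of-subsistence terms: 9·(x − 4) + 6.75·(y − 4) = 171 − 9·4 − 6.75·4 = 108.
Substituting, 36·(x − 4) = 108, so x − 4 = 3 and x* = 7.
Then y − 4 = 4·3 = 12, so y* = 16.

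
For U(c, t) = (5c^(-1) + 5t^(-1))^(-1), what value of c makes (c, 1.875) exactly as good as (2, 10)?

U depends on (c, t) only through S = 5c^(-1) + 5t^(-1), so equal utility means equal S. At (2, 10): S = 3.
With t = 1.875: 5·1.875^(-1) = 8/3, so 5c^(-1) = 3 − 8/3 = 1/3, i.e. c^(-1) = 1/15.
Hence c = 1/(1/15) = 15.
Check: U(15, 1.875) = 0.3333.

c = 15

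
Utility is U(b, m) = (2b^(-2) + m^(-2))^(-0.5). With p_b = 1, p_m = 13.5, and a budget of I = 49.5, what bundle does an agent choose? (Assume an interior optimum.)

For CES with ρ = -2, MRS = (2/1)·(m/b)^3.
Tangency: set MRS = p_b/p_m = 1/13.5 = 2/27.
So (m/b)^3 = 1/27; taking the cube root, m/b = 1/3, i.e. m = (1/3)·b.
Substitute into the budget 1·b + 13.5·m = 49.5: 5.5·b = 49.5, so b* = 9 and m* = (1/3)·9 = 3.

b* = 9, m* = 3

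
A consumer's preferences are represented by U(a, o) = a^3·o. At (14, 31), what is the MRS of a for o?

MRS = 93/14

MU_a = 3·a^2·o and MU_o = a^3.
MRS = MU_a/MU_o = (3/1)·o/a.
At (14, 31): MRS = 93/14.
So at (14, 31) the consumer would give up 93/14 units of o for one more unit of a.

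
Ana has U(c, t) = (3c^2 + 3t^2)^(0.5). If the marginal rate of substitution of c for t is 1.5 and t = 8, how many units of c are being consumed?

c = 12

For CES with ρ = 2, MRS = (t/c)^(-1).
Setting (8/c)^(-1) = 1.5 gives 8/c = 2/3 and c = 12.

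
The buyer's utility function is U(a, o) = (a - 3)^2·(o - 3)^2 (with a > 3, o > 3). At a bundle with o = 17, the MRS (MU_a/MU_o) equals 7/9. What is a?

a = 21

MU_a = 2·(a−3)·(o−3)^2, MU_o = 2·(a−3)^2·(o−3).
MRS = (o−3)/(a−3).
Substitute o = 17: MRS = 14/(a − 3). Setting this equal to 7/9 gives a − 3 = 14/(7/9) = 18, so a = 21.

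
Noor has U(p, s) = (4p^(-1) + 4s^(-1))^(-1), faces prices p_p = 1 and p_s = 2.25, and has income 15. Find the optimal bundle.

p* = 6, s* = 4

For CES with ρ = -1, MRS = (s/p)^2.
Tangency: set MRS = p_p/p_s = 1/2.25 = 4/9.
So (s/p)^2 = 4/9; taking the square root, s/p = 2/3, i.e. s = (2/3)·p.
Substitute into the budget 1·p + 2.25·s = 15: 2.5·p = 15, so p* = 6 and s* = (2/3)·6 = 4.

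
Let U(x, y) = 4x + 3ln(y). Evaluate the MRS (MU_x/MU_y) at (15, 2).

MU_x = 4, MU_y = 3/y.
MRS = 4 ÷ (3/y).
At (15, 2): MRS = 8/3.
The indifference curve has slope −8/3 at this bundle.

MRS = 8/3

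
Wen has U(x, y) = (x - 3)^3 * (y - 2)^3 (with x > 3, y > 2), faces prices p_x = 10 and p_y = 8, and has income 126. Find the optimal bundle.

MU_x = 3·(x−3)^2·(y−2)^3, MU_y = 3·(x−3)^3·(y−2)^2.
MRS = (y−2)/(x−3).
Tangency: set MRS = p_x/p_y = 10/8 = 1.25.
So (y − 2)/(x − 3) = 1.25, i.e. (y − 2) = 1.25·(x − 3).
Rewrite the budget in excess-of-subsistence terms: 10·(x − 3) + 8·(y − 2) = 126 − 10·3 − 8·2 = 80.
Substituting, 20·(x − 3) = 80, so x − 3 = 4 and x* = 7.
Then y − 2 = 1.25·4 = 5, so y* = 7.

x* = 7, y* = 7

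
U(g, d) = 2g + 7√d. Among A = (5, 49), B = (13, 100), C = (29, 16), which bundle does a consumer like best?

Evaluate utility at each bundle:
U(A) = 59.000.
U(B) = 96.000.
U(C) = 86.000.
Highest utility is B, so B ≻ C ≻ A.

Bundle B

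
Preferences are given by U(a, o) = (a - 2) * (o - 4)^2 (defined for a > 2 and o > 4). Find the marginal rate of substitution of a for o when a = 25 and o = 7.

MRS = 3/46

MU_a = (o−4)^2, MU_o = 2·(a−2)·(o−4).
MRS = (1/2)·(o−4)/(a−2).
At (25, 7): MRS = 3/46.
That is, one extra unit of a is worth 3/46 units of o at the margin.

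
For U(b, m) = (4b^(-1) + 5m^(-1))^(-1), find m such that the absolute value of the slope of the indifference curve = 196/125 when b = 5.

m = 7

For CES with ρ = -1, MRS = (4/5)·(m/b)^2.
Setting (4/5)·(m/5)^2 = 196/125 gives (m/5)^2 = 49/25, so m/5 = 1.4 and m = 7.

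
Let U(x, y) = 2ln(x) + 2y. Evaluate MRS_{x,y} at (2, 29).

MU_x = 2/x, MU_y = 2.
MRS = 2/x ÷ 2.
At (2, 29): MRS = 0.5.
The indifference curve has slope −0.5 at this bundle.

MRS = 0.5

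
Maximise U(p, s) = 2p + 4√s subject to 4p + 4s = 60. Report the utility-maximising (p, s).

p* = 14, s* = 1

MU_p = 2, MU_s = 4/(2√s).
MRS = 2 ÷ (4/(2√s)).
Tangency: set MRS = p_p/p_s = 4/4 = 1.
MRS depends only on s: √s = 1 ⇒ √s = 1 ⇒ s* = 1.
From the budget, 4·p = 60 − 4·1 = 56, so p* = 14.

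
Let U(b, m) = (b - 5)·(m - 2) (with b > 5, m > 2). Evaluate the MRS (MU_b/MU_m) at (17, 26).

MU_b = (m−2), MU_m = (b−5).
MRS = (m−2)/(b−5).
At (17, 26): MRS = 2.
The indifference curve has slope −2 at this bundle.

MRS = 2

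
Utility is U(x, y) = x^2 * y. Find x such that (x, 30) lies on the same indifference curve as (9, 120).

U(9, 120) = 9720.
Set U(x, 30) = 9720 and solve.
With y = 30: x^2 = 9720/30 = 324; taking the square root, x = 18.
Check: U(18, 30) = 9720.

x = 18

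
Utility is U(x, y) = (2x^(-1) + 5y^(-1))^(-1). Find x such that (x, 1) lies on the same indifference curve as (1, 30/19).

x = 12

U depends on (x, y) only through S = 2x^(-1) + 5y^(-1), so equal utility means equal S. At (1, 30/19): S = 31/6.
With y = 1: 5·1^(-1) = 5, so 2x^(-1) = 31/6 − 5 = 1/6, i.e. x^(-1) = 1/12.
Hence x = 1/(1/12) = 12.
Check: U(12, 1) = 0.1935.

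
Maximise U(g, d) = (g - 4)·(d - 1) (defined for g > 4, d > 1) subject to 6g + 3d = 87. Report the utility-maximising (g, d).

MU_g = (d−1), MU_d = (g−4).
MRS = (d−1)/(g−4).
Tangency: set MRS = p_g/p_d = 6/3 = 2.
So (d − 1)/(g − 4) = 2, i.e. (d − 1) = 2·(g − 4).
Rewrite the budget in excess-of-subsistence terms: 6·(g − 4) + 3·(d − 1) = 87 − 6·4 − 3·1 = 60.
Substituting, 12·(g − 4) = 60, so g − 4 = 5 and g* = 9.
Then d − 1 = 2·5 = 10, so d* = 11.

g* = 9, d* = 11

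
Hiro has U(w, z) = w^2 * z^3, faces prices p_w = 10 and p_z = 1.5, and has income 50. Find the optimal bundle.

w* = 2, z* = 20

MU_w = 2·w·z^3 and MU_z = 3·w^2·z^2.
MRS = MU_w/MU_z = (2/3)·z/w.
Tangency: set MRS = p_w/p_z = 10/1.5 = 20/3.
So (2/3)·z/w = 20/3, i.e. z = 10·w.
Substitute into the budget 10·w + 1.5·z = 50: 25·w = 50, so w* = 2.
Then z* = 10·2 = 20.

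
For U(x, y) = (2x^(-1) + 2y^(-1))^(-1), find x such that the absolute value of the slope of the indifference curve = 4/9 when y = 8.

x = 12

For CES with ρ = -1, MRS = (y/x)^2.
Setting (8/x)^2 = 4/9 gives 8/x = 2/3 and x = 12.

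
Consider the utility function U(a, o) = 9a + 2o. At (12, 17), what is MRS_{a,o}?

MU_a = 9, MU_o = 2, so MRS = 9/2 = 4.5 at every bundle.
At (12, 17): MRS = 4.5.
So at (12, 17) the consumer would give up 4.5 units of o for one more unit of a.

MRS = 4.5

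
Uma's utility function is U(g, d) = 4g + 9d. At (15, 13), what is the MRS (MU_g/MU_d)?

MRS = 4/9

MU_g = 4, MU_d = 9, so MRS = 4/9 at every bundle.
At (15, 13): MRS = 4/9.
So at (15, 13) the consumer would give up 4/9 units of d for one more unit of g.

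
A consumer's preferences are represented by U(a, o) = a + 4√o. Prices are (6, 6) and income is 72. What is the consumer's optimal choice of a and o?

MU_a = 1, MU_o = 4/(2√o).
MRS = 1 ÷ (4/(2√o)).
Tangency: set MRS = p_a/p_o = 6/6 = 1.
MRS depends only on o: 0.5·√o = 1 ⇒ √o = 1/0.5 = 2 ⇒ o* = 4.
From the budget, 6·a = 72 − 6·4 = 48, so a* = 8.

a* = 8, o* = 4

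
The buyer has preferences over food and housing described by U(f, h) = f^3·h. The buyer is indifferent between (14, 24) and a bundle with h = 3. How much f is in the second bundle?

f = 28

U(14, 24) = 65856.
Set U(f, 3) = 65856 and solve.
With h = 3: f^3 = 65856/3 = 21952; taking the cube root, f = 28.
Check: U(28, 3) = 65856.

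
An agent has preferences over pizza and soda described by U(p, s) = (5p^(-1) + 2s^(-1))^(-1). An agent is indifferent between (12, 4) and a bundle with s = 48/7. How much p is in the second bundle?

U depends on (p, s) only through S = 5p^(-1) + 2s^(-1), so equal utility means equal S. At (12, 4): S = 11/12.
With s = 48/7: 2·(48/7)^(-1) = 7/24, so 5p^(-1) = 11/12 − 7/24 = 0.625, i.e. p^(-1) = 0.125.
Hence p = 1/0.125 = 8.
Check: U(8, 48/7) = 1.0909.

p = 8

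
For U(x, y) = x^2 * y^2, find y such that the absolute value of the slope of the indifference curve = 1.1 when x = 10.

MU_x = 2·x·y^2 and MU_y = 2·x^2·y.
MRS = MU_x/MU_y = y/x.
Substitute x = 10: MRS = y/10. Setting y/10 = 1.1 gives y = 1.1·10 = 11.

y = 11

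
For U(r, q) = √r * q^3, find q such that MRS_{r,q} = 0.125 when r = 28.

q = 21

MU_r = 0.5·r^(-0.5)·q^3 and MU_q = 3·√r·q^2.
MRS = MU_r/MU_q = (1/6)·q/r.
Substitute r = 28: MRS = q/168. Setting q/168 = 0.125 gives q = 0.125·168 = 21.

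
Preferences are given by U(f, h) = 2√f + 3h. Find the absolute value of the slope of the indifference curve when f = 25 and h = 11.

MRS = 1/15

MU_f = 2/(2√f), MU_h = 3.
MRS = 2/(2√f) ÷ 3.
At (25, 11): MRS = 1/15.
The indifference curve has slope −1/15 at this bundle.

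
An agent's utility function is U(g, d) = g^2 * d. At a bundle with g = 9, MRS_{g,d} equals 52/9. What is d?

d = 26

MU_g = 2·g·d and MU_d = g^2.
MRS = MU_g/MU_d = (2/1)·d/g.
Substitute g = 9: MRS = d/4.5. Setting d/4.5 = 52/9 gives d = (52/9)·4.5 = 26.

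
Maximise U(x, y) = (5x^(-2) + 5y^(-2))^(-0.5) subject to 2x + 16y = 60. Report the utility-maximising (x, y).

x* = 6, y* = 3

For CES with ρ = -2, MRS = (y/x)^3.
Tangency: set MRS = p_x/p_y = 2/16 = 0.125.
So (y/x)^3 = 0.125; taking the cube root, y/x = 0.5, i.e. y = 0.5·x.
Substitute into the budget 2·x + 16·y = 60: 10·x = 60, so x* = 6 and y* = 0.5·6 = 3.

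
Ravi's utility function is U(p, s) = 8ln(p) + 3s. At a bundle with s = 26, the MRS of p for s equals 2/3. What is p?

MU_p = 8/p, MU_s = 3.
MRS = 8/p ÷ 3.
MRS depends only on p: (8/3)/p = 2/3 ⇒ p = (8/3)/(2/3) = 4.

p = 4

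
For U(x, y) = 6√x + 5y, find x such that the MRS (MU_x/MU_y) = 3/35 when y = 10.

x = 49

MU_x = 6/(2√x), MU_y = 5.
MRS = 6/(2√x) ÷ 5.
MRS depends only on x: 0.6/√x = 3/35 ⇒ √x = 0.6/(3/35) = 7 ⇒ x = 49.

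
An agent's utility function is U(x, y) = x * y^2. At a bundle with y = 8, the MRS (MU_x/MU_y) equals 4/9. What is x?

MU_x = y^2 and MU_y = 2·x·y.
MRS = MU_x/MU_y = (1/2)·y/x.
Substitute y = 8: MRS = 4/x. Setting 4/x = 4/9 gives x = 4/(4/9) = 9.

x = 9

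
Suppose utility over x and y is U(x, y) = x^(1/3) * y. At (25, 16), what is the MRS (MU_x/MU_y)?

MRS = 16/75

MU_x = 1/3·x^(-2/3)·y and MU_y = x^(1/3).
MRS = MU_x/MU_y = (1/3)·y/x.
At (25, 16): MRS = 16/75.
So at (25, 16) the consumer would give up 16/75 units of y for one more unit of x.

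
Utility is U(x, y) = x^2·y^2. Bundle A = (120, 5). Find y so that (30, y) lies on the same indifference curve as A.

y = 20

U(120, 5) = 360000.
Set U(30, y) = 360000 and solve.
With x = 30: 30^2 = 900, so y^2 = 360000/900 = 400; taking the square root, y = 20.
Check: U(30, 20) = 360000.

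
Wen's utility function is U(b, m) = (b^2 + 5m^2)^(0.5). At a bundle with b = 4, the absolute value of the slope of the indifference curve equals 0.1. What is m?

m = 8

For CES with ρ = 2, MRS = (1/5)·(m/b)^(-1).
Setting (1/5)·(m/4)^(-1) = 0.1 gives (m/4)^(-1) = 0.5, so m/4 = 2 and m = 8.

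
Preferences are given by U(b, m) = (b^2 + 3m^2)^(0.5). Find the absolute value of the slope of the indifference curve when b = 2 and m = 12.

MRS = 1/18

For CES with ρ = 2, MRS = (1/3)·(m/b)^(-1).
At (2, 12): MRS = 1/18.
So at (2, 12) the consumer would give up 1/18 units of m for one more unit of b.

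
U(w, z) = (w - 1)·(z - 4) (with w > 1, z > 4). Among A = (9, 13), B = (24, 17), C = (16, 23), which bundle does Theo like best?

Evaluate utility at each bundle:
U(A) = 72.
U(B) = 299.
U(C) = 285.
Highest utility is B, so B ≻ C ≻ A.

Bundle B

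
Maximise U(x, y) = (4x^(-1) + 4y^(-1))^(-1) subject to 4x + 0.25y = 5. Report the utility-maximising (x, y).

For CES with ρ = -1, MRS = (y/x)^2.
Tangency: set MRS = p_x/p_y = 4/0.25 = 16.
So (y/x)^2 = 16; taking the square root, y/x = 4, i.e. y = 4·x.
Substitute into the budget 4·x + 0.25·y = 5: 5·x = 5, so x* = 1 and y* = 4·1 = 4.

x* = 1, y* = 4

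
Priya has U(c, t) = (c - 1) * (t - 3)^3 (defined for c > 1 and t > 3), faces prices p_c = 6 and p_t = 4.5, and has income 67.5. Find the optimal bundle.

MU_c = (t−3)^3, MU_t = 3·(c−1)·(t−3)^2.
MRS = (1/3)·(t−3)/(c−1).
Tangency: set MRS = p_c/p_t = 6/4.5 = 4/3.
So (1/3)·(t − 3)/(c − 1) = 4/3, i.e. (t − 3) = 4·(c − 1).
Rewrite the budget in excess-of-subsistence terms: 6·(c − 1) + 4.5·(t − 3) = 67.5 − 6·1 − 4.5·3 = 48.
Substituting, 24·(c − 1) = 48, so c − 1 = 2 and c* = 3.
Then t − 3 = 4·2 = 8, so t* = 11.

c* = 3, t* = 11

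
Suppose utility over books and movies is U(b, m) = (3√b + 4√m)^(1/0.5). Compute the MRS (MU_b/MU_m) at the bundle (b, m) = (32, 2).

MRS = 3/16

For CES with ρ = 0.5, MRS = (3/4)·√(m/b).
At (32, 2): MRS = 3/16.
That is, one extra unit of b is worth 3/16 units of m at the margin.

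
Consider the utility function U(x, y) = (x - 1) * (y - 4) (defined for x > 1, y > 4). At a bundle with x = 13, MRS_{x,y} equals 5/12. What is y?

MU_x = (y−4), MU_y = (x−1).
MRS = (y−4)/(x−1).
Substitute x = 13: MRS = (y − 4)/12. Setting this equal to 5/12 gives y − 4 = (5/12)·12 = 5, so y = 9.

y = 9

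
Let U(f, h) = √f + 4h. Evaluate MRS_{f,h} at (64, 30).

MU_f = 1/(2√f), MU_h = 4.
MRS = 1/(2√f) ÷ 4.
At (64, 30): MRS = 1/64.
That is, one extra unit of f is worth 1/64 units of h at the margin.

MRS = 1/64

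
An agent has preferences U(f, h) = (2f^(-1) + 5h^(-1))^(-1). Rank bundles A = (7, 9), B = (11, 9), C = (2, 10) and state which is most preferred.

Evaluate utility at each bundle:
U(A) = 1.189.
U(B) = 1.356.
U(C) = 0.667.
Highest utility is B, so B ≻ A ≻ C.

Bundle B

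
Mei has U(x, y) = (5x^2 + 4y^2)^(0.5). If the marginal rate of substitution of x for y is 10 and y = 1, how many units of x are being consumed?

For CES with ρ = 2, MRS = (5/4)·(y/x)^(-1).
Setting (5/4)·(1/x)^(-1) = 10 gives (1/x)^(-1) = 8, so 1/x = 0.125 and x = 8.

x = 8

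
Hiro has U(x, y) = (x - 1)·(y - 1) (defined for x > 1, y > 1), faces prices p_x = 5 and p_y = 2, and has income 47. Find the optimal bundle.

MU_x = (y−1), MU_y = (x−1).
MRS = (y−1)/(x−1).
Tangency: set MRS = p_x/p_y = 5/2 = 2.5.
So (y − 1)/(x − 1) = 2.5, i.e. (y − 1) = 2.5·(x − 1).
Rewrite the budget in excess-of-subsistence terms: 5·(x − 1) + 2·(y − 1) = 47 − 5·1 − 2·1 = 40.
Substituting, 10·(x − 1) = 40, so x − 1 = 4 and x* = 5.
Then y − 1 = 2.5·4 = 10, so y* = 11.

x* = 5, y* = 11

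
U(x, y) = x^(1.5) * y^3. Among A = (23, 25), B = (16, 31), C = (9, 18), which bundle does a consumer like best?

Evaluate utility at each bundle:
U(A) = 1723501.954.
U(B) = 1906624.000.
U(C) = 157464.000.
Highest utility is B, so B ≻ A ≻ C.

Bundle B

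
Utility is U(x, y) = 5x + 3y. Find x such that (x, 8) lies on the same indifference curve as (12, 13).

x = 15

U(12, 13) = 99.
Set U(x, 8) = 99 and solve.
5x + 3·8 = 99 ⇒ 5x = 75 ⇒ x = 15.
Check: U(15, 8) = 99.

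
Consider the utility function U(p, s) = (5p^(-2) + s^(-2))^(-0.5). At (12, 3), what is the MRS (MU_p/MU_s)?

MRS = 5/64

For CES with ρ = -2, MRS = (5/1)·(s/p)^3.
At (12, 3): MRS = 5/64.
That is, one extra unit of p is worth 5/64 units of s at the margin.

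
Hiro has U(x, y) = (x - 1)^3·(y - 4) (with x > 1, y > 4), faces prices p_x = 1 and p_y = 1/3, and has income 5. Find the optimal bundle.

x* = 3, y* = 6

MU_x = 3·(x−1)^2·(y−4), MU_y = (x−1)^3.
MRS = (3/1)·(y−4)/(x−1).
Tangency: set MRS = p_x/p_y = 1/(1/3) = 3.
So (3/1)·(y − 4)/(x − 1) = 3, i.e. (y − 4) = (x − 1).
Rewrite the budget in excess-of-subsistence terms: 1·(x − 1) + (1/3)·(y − 4) = 5 − 1·1 − (1/3)·4 = 8/3.
Substituting, (4/3)·(x − 1) = 8/3, so x − 1 = 2 and x* = 3.
Then y − 4 = 2, so y* = 6.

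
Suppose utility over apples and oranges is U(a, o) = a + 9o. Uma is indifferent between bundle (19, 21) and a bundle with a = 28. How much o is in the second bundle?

o = 20

U(19, 21) = 208.
Set U(28, o) = 208 and solve.
28 + 9o = 208 ⇒ 9o = 180 ⇒ o = 20.
Check: U(28, 20) = 208.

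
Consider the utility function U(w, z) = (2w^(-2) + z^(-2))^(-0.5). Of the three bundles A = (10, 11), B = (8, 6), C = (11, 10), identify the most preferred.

Evaluate utility at each bundle:
U(A) = 5.948.
U(B) = 4.116.
U(C) = 6.140.
Highest utility is C, so C ≻ A ≻ B.

Bundle C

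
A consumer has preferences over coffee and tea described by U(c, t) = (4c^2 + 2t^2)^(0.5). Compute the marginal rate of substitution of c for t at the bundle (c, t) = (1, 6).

For CES with ρ = 2, MRS = (4/2)·(t/c)^(-1).
At (1, 6): MRS = 1/3.
That is, one extra unit of c is worth 1/3 units of t at the margin.

MRS = 1/3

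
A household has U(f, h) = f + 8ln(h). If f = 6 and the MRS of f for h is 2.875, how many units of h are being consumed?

MU_f = 1, MU_h = 8/h.
MRS = 1 ÷ (8/h).
MRS depends only on h: 0.125·h = 2.875 ⇒ h = 2.875/0.125 = 23.

h = 23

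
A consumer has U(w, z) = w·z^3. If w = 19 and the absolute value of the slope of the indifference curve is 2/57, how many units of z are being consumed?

z = 2

MU_w = z^3 and MU_z = 3·w·z^2.
MRS = MU_w/MU_z = (1/3)·z/w.
Substitute w = 19: MRS = z/57. Setting z/57 = 2/57 gives z = (2/57)·57 = 2.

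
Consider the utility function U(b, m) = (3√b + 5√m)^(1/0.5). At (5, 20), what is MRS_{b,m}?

For CES with ρ = 0.5, MRS = (3/5)·√(m/b).
At (5, 20): MRS = 1.2.
The indifference curve has slope −1.2 at this bundle.

MRS = 1.2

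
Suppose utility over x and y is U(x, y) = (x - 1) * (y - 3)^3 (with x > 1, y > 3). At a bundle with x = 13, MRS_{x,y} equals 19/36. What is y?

MU_x = (y−3)^3, MU_y = 3·(x−1)·(y−3)^2.
MRS = (1/3)·(y−3)/(x−1).
Substitute x = 13: MRS = (y − 3)/36. Setting this equal to 19/36 gives y − 3 = (19/36)·36 = 19, so y = 22.

y = 22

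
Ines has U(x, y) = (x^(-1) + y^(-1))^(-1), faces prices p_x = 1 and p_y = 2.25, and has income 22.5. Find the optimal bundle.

x* = 9, y* = 6

For CES with ρ = -1, MRS = (y/x)^2.
Tangency: set MRS = p_x/p_y = 1/2.25 = 4/9.
So (y/x)^2 = 4/9; taking the square root, y/x = 2/3, i.e. y = (2/3)·x.
Substitute into the budget 1·x + 2.25·y = 22.5: 2.5·x = 22.5, so x* = 9 and y* = (2/3)·9 = 6.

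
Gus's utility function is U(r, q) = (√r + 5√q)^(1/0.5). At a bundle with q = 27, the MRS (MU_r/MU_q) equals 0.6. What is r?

r = 3

For CES with ρ = 0.5, MRS = (1/5)·√(q/r).
Setting (1/5)·√(27/r) = 0.6 gives √(27/r) = 3, so 27/r = 9 and r = 3.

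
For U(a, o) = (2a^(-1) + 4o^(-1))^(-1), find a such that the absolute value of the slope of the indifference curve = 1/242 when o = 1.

a = 11

For CES with ρ = -1, MRS = (2/4)·(o/a)^2.
Setting (2/4)·(1/a)^2 = 1/242 gives (1/a)^2 = 1/121, so 1/a = 1/11 and a = 11.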